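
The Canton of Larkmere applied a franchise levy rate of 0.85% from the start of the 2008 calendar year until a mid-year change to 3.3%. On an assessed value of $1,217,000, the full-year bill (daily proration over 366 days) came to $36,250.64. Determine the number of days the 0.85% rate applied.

Let d = days at the first rate; then 366 − d days at the second rate.
$1,217,000 × [0.85%·d + 3.3%·(366−d)] / 366 = $36,250.64
Solving gives d = 48, so the new rate took effect on February 18, 2008.

48 days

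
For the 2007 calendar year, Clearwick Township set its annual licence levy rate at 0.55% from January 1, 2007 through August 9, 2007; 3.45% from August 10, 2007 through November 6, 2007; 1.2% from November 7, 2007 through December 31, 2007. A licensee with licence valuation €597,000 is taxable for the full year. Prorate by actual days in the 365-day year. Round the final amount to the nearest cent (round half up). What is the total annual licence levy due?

January 1 – August 9, 2007: 221 days at 0.55% → €597,000 × 0.55% × 221/365 = €1,988.0918
August 10 – November 6, 2007: 89 days at 3.45% → €597,000 × 3.45% × 89/365 = €5,022.1603
November 7 – December 31, 2007: 55 days at 1.2% → €597,000 × 1.2% × 55/365 = €1,079.5068
Total = €8,089.7589

€8,089.76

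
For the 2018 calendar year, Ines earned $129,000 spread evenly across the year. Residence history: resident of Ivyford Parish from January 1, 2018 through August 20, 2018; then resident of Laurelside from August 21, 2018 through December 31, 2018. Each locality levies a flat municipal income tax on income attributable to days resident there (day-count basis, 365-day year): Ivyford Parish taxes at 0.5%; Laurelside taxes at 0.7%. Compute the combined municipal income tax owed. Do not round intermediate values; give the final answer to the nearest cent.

Ivyford Parish, January 1 – August 20, 2018: 232 days → $129,000 × 0.5% × 232/365 = $409.9726
Laurelside, August 21 – December 31, 2018: 133 days → $129,000 × 0.7% × 133/365 = $329.0384
Total = $739.0110

$739.01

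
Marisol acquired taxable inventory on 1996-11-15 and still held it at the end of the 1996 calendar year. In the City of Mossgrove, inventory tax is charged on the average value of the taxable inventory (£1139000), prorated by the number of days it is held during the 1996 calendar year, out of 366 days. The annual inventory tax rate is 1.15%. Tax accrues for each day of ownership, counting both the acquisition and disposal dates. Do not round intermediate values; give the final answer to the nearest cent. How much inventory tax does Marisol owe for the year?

£1682.05

Days held (1996-11-15 to 1996-12-31): 47 out of 366
Tax = £1139000 × 1.15% × 47/366 = £1682.0478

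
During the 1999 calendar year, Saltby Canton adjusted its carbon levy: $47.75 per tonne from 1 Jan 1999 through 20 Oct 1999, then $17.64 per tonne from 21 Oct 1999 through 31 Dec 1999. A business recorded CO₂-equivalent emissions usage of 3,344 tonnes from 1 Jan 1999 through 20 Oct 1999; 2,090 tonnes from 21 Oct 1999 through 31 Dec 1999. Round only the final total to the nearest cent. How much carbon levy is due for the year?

$196,543.60

1 Jan – 20 Oct 1999: 3,344 tonnes at $47.75/tonne → $159,676.00
21 Oct – 31 Dec 1999: 2,090 tonnes at $17.64/tonne → $36,867.60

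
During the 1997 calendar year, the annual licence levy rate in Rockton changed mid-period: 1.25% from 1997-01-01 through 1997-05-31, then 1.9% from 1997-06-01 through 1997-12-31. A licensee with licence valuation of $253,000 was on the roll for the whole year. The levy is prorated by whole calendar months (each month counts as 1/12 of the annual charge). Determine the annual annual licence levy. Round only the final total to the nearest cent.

1997-01-01 to 1997-05-31: 5 months at 1.25% → $253,000 × 1.25% × 5/12 = $1,317.7083
1997-06-01 to 1997-12-31: 7 months at 1.9% → $253,000 × 1.9% × 7/12 = $2,804.0833
Total = $4,121.7917

$4,121.79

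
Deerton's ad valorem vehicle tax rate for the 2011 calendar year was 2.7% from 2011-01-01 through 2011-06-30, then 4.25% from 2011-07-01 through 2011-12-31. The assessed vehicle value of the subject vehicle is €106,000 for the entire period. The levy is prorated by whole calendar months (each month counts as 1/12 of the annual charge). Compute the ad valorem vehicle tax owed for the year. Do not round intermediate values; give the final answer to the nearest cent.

€3,683.50

2011-01-01 to 2011-06-30: 6 months at 2.7% → €106,000 × 2.7% × 6/12 = €1,431.0000
2011-07-01 to 2011-12-31: 6 months at 4.25% → €106,000 × 4.25% × 6/12 = €2,252.5000
Total = €3,683.5000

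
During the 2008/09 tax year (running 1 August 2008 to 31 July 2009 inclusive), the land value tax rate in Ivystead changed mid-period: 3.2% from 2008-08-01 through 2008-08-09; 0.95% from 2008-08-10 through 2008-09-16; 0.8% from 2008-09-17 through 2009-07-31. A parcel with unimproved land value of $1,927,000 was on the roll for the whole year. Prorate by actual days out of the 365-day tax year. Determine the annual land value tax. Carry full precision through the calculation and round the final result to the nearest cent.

$16,857.29

2008-08-01 to 2008-08-09: 9 days at 3.2% → $1,927,000 × 3.2% × 9/365 = $1,520.4822
2008-08-10 to 2008-09-16: 38 days at 0.95% → $1,927,000 × 0.95% × 38/365 = $1,905.8822
2008-09-17 to 2009-07-31: 318 days at 0.8% → $1,927,000 × 0.8% × 318/365 = $13,430.9260
Total = $16,857.2904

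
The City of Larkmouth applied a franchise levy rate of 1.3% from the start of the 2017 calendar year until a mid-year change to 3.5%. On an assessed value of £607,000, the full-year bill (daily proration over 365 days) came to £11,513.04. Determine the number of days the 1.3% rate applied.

Let d = days at the first rate; then 365 − d days at the second rate.
£607,000 × [1.3%·d + 3.5%·(365−d)] / 365 = £11,513.04
Solving gives d = 266, so the new rate took effect on 24 September 2017.

266 days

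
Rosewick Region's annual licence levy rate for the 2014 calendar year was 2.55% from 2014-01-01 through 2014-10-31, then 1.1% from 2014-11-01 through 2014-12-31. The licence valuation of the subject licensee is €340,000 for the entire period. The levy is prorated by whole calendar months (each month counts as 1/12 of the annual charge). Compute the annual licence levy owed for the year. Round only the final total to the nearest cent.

2014-01-01 to 2014-10-31: 10 months at 2.55% → €340,000 × 2.55% × 10/12 = €7,225.0000
2014-11-01 to 2014-12-31: 2 months at 1.1% → €340,000 × 1.1% × 2/12 = €623.3333
Total = €7,848.3333

€7,848.33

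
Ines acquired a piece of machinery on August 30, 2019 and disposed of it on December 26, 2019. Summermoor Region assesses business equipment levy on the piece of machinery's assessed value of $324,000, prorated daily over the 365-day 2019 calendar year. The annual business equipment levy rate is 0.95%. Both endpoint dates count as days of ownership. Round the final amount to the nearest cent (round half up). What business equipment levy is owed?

Days held (August 30 – December 26, 2019): 119 out of 365
Tax = $324,000 × 0.95% × 119/365 = $1,003.5123

$1,003.51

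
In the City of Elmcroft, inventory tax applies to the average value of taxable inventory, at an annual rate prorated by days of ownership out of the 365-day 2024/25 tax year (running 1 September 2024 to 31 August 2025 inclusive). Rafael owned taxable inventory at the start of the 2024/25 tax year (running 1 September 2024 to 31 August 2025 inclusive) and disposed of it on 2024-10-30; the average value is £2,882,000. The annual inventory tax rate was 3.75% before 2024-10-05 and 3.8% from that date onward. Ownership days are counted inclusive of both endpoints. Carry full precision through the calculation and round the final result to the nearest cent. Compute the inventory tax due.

£17,868.40

2024-09-01 to 2024-10-04: 34 days at 3.75% → £2,882,000 × 3.75% × 34/365 = £10,067.2603
2024-10-05 to 2024-10-30: 26 days at 3.8% → £2,882,000 × 3.8% × 26/365 = £7,801.1397
Total = £17,868.4000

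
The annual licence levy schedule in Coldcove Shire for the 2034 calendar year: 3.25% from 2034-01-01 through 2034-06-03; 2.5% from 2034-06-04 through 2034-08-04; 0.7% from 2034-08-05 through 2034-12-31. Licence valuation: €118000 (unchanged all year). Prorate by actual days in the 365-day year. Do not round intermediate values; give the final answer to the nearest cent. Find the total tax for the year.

2034-01-01 to 2034-06-03: 154 days at 3.25% → €118000 × 3.25% × 154/365 = €1618.0548
2034-06-04 to 2034-08-04: 62 days at 2.5% → €118000 × 2.5% × 62/365 = €501.0959
2034-08-05 to 2034-12-31: 149 days at 0.7% → €118000 × 0.7% × 149/365 = €337.1890
Total = €2456.3397

€2456.34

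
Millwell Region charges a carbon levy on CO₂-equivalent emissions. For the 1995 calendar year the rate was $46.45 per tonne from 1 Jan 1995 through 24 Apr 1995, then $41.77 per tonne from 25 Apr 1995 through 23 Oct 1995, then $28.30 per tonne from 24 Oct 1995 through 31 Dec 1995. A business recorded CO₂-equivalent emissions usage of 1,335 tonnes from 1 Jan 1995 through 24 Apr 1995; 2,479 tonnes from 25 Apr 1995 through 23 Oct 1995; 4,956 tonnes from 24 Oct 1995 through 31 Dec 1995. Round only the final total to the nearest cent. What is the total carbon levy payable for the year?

1 Jan – 24 Apr 1995: 1,335 tonnes at $46.45/tonne → $62010.75
25 Apr – 23 Oct 1995: 2,479 tonnes at $41.77/tonne → $103547.83
24 Oct – 31 Dec 1995: 4,956 tonnes at $28.30/tonne → $140254.80

$305813.38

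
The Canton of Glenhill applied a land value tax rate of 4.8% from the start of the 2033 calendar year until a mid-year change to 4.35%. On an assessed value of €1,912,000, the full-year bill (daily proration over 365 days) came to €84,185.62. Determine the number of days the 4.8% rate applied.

43 days

Let d = days at the first rate; then 365 − d days at the second rate.
€1,912,000 × [4.8%·d + 4.35%·(365−d)] / 365 = €84,185.62
Solving gives d = 43, so the new rate took effect on 13 February 2033.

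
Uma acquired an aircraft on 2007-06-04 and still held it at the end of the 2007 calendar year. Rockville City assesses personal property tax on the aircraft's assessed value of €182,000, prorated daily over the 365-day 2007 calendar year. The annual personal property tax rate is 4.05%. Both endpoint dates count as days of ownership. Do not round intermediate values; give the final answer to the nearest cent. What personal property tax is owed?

Days held (2007-06-04 to 2007-12-31): 211 out of 365
Tax = €182,000 × 4.05% × 211/365 = €4,261.0438

€4,261.04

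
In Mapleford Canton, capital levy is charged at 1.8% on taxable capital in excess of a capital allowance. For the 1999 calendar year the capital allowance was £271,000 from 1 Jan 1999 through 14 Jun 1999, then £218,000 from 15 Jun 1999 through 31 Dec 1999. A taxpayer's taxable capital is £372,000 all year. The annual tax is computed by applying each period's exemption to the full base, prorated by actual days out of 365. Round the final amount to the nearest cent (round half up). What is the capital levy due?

1 Jan – 14 Jun 1999: 165 days, exemption £271,000 → (£372,000 − £271,000) × 1.8% × 165/365 = £821.8356
15 Jun – 31 Dec 1999: 200 days, exemption £218,000 → (£372,000 − £218,000) × 1.8% × 200/365 = £1,518.9041
Total = £2,340.7397

£2,340.74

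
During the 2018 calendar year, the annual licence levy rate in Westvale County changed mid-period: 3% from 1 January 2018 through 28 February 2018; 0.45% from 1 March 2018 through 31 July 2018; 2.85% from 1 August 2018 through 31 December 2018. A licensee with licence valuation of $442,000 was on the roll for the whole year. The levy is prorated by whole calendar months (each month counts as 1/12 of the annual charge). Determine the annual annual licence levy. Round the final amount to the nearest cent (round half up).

$8,287.50

1 January – 28 February 2018: 2 months at 3% → $442,000 × 3% × 2/12 = $2,210.0000
1 March – 31 July 2018: 5 months at 0.45% → $442,000 × 0.45% × 5/12 = $828.7500
1 August – 31 December 2018: 5 months at 2.85% → $442,000 × 2.85% × 5/12 = $5,248.7500
Total = $8,287.5000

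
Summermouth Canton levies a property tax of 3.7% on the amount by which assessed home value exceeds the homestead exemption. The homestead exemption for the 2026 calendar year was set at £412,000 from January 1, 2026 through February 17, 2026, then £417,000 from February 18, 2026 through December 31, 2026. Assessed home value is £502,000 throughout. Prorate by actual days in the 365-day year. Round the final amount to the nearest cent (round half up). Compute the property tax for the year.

£3,169.33

January 1 – February 17, 2026: 48 days, exemption £412,000 → (£502,000 − £412,000) × 3.7% × 48/365 = £437.9178
February 18 – December 31, 2026: 317 days, exemption £417,000 → (£502,000 − £417,000) × 3.7% × 317/365 = £2,731.4110
Total = £3,169.3288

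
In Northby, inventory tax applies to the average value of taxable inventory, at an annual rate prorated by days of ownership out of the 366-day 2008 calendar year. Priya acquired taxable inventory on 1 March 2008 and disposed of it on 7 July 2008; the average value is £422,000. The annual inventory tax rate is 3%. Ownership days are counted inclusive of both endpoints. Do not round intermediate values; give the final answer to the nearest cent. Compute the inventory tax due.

£4,462.13

Days held (1 March – 7 July 2008): 129 out of 366
Tax = £422,000 × 3% × 129/366 = £4,462.1311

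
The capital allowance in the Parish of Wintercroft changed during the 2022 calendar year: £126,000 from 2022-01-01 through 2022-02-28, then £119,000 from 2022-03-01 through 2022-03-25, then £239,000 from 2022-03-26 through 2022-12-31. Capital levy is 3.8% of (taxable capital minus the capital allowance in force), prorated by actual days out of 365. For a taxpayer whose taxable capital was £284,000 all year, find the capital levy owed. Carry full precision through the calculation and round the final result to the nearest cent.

2022-01-01 to 2022-02-28: 59 days, exemption £126,000 → (£284,000 − £126,000) × 3.8% × 59/365 = £970.5096
2022-03-01 to 2022-03-25: 25 days, exemption £119,000 → (£284,000 − £119,000) × 3.8% × 25/365 = £429.4521
2022-03-26 to 2022-12-31: 281 days, exemption £239,000 → (£284,000 − £239,000) × 3.8% × 281/365 = £1,316.4658
Total = £2,716.4274

£2,716.43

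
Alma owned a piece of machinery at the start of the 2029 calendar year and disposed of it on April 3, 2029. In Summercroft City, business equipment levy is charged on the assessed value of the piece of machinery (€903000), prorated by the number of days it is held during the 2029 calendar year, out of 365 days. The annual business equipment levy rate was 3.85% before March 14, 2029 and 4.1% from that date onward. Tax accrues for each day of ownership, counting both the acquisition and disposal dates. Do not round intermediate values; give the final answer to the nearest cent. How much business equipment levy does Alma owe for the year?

January 1 – March 13, 2029: 72 days at 3.85% → €903000 × 3.85% × 72/365 = €6857.8521
March 14 – April 3, 2029: 21 days at 4.1% → €903000 × 4.1% × 21/365 = €2130.0904
Total = €8987.9425

€8987.94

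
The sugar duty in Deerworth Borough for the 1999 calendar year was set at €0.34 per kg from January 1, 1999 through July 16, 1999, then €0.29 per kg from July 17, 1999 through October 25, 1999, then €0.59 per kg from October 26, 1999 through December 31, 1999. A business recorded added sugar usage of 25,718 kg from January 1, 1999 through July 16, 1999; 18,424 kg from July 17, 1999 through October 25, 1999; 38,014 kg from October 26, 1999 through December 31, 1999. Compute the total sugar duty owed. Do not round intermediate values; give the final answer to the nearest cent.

January 1 – July 16, 1999: 25,718 kg at €0.34/kg → €8,744.12
July 17 – October 25, 1999: 18,424 kg at €0.29/kg → €5,342.96
October 26 – December 31, 1999: 38,014 kg at €0.59/kg → €22,428.26

€36,515.34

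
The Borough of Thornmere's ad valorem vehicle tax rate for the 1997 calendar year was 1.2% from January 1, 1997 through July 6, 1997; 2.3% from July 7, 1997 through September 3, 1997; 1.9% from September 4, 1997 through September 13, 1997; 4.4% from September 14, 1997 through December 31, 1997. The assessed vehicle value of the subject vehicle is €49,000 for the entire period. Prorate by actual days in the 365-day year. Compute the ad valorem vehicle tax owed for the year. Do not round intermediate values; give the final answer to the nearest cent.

€1,152.78

January 1 – July 6, 1997: 187 days at 1.2% → €49,000 × 1.2% × 187/365 = €301.2493
July 7 – September 3, 1997: 59 days at 2.3% → €49,000 × 2.3% × 59/365 = €182.1726
September 4 – September 13, 1997: 10 days at 1.9% → €49,000 × 1.9% × 10/365 = €25.5068
September 14 – December 31, 1997: 109 days at 4.4% → €49,000 × 4.4% × 109/365 = €643.8466
Total = €1,152.7753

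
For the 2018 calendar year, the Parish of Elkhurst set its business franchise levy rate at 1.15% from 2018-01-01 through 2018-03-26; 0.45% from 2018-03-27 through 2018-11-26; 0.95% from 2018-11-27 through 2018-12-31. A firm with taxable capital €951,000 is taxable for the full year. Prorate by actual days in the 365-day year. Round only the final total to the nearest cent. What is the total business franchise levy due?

€6,285.72

2018-01-01 to 2018-03-26: 85 days at 1.15% → €951,000 × 1.15% × 85/365 = €2,546.8562
2018-03-27 to 2018-11-26: 245 days at 0.45% → €951,000 × 0.45% × 245/365 = €2,872.5411
2018-11-27 to 2018-12-31: 35 days at 0.95% → €951,000 × 0.95% × 35/365 = €866.3219
Total = €6,285.7192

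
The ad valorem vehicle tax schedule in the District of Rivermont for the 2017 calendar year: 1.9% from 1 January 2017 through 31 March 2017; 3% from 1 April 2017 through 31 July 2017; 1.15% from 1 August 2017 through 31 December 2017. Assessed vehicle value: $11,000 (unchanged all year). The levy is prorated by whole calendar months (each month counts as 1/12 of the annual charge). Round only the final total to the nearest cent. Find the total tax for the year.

1 January – 31 March 2017: 3 months at 1.9% → $11,000 × 1.9% × 3/12 = $52.2500
1 April – 31 July 2017: 4 months at 3% → $11,000 × 3% × 4/12 = $110.0000
1 August – 31 December 2017: 5 months at 1.15% → $11,000 × 1.15% × 5/12 = $52.7083
Total = $214.9583

$214.96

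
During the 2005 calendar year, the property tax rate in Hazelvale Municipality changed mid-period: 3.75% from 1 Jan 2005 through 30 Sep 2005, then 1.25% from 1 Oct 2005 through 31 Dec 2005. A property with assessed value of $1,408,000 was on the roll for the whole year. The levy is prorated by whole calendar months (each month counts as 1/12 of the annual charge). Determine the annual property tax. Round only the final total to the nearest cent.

1 Jan – 30 Sep 2005: 9 months at 3.75% → $1,408,000 × 3.75% × 9/12 = $39,600.0000
1 Oct – 31 Dec 2005: 3 months at 1.25% → $1,408,000 × 1.25% × 3/12 = $4,400.0000
Total = $44,000.0000

$44,000.00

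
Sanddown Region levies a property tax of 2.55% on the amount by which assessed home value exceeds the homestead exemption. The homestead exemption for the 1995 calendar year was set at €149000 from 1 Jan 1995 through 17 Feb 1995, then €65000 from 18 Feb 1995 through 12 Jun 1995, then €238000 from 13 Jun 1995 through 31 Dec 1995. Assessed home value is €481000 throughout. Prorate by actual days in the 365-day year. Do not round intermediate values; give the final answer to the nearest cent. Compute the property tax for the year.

€7884.88

1 Jan – 17 Feb 1995: 48 days, exemption €149000 → (€481000 − €149000) × 2.55% × 48/365 = €1113.3370
18 Feb – 12 Jun 1995: 115 days, exemption €65000 → (€481000 − €65000) × 2.55% × 115/365 = €3342.2466
13 Jun – 31 Dec 1995: 202 days, exemption €238000 → (€481000 − €238000) × 2.55% × 202/365 = €3429.2959
Total = €7884.8795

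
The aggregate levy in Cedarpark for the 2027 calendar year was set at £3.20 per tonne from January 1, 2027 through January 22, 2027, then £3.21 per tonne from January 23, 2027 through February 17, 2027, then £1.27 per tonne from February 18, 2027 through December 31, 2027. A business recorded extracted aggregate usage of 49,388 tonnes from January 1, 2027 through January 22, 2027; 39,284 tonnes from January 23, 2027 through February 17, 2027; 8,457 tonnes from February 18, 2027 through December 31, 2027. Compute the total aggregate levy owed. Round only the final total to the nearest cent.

£294883.63

January 1 – January 22, 2027: 49,388 tonnes at £3.20/tonne → £158041.60
January 23 – February 17, 2027: 39,284 tonnes at £3.21/tonne → £126101.64
February 18 – December 31, 2027: 8,457 tonnes at £1.27/tonne → £10740.39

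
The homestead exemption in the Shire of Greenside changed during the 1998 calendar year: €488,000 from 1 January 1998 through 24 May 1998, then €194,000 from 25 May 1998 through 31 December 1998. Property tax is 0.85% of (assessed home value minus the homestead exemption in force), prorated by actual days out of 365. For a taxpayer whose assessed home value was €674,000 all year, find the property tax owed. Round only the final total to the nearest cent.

1 January – 24 May 1998: 144 days, exemption €488,000 → (€674,000 − €488,000) × 0.85% × 144/365 = €623.7370
25 May – 31 December 1998: 221 days, exemption €194,000 → (€674,000 − €194,000) × 0.85% × 221/365 = €2,470.3562
Total = €3,094.0932

€3,094.09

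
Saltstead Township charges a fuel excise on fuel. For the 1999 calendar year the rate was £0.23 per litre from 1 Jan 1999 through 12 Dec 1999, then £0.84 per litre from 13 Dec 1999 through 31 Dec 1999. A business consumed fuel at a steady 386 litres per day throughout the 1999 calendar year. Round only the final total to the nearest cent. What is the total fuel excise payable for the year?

£36878.44

1 Jan – 12 Dec 1999: 346 days × 386 litres/day = 133,556 litres at £0.23/litre → £30717.88
13 Dec – 31 Dec 1999: 19 days × 386 litres/day = 7,334 litres at £0.84/litre → £6160.56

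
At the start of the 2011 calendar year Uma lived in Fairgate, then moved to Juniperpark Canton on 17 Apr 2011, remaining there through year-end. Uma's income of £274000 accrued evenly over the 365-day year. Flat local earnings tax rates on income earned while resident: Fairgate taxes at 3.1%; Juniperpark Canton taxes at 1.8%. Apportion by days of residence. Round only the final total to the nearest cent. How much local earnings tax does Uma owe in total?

£5966.44

Fairgate, 1 Jan – 16 Apr 2011: 106 days → £274000 × 3.1% × 106/365 = £2466.7507
Juniperpark Canton, 17 Apr – 31 Dec 2011: 259 days → £274000 × 1.8% × 259/365 = £3499.6932
Total = £5966.4438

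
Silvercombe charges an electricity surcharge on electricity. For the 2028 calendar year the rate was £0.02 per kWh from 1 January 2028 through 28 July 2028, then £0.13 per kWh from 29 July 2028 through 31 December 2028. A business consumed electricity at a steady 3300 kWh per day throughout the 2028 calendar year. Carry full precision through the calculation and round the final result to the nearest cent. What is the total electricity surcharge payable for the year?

£80,784.00

1 January – 28 July 2028: 210 days × 3300 kWh/day = 693,000 kWh at £0.02/kWh → £13,860.00
29 July – 31 December 2028: 156 days × 3300 kWh/day = 514,800 kWh at £0.13/kWh → £66,924.00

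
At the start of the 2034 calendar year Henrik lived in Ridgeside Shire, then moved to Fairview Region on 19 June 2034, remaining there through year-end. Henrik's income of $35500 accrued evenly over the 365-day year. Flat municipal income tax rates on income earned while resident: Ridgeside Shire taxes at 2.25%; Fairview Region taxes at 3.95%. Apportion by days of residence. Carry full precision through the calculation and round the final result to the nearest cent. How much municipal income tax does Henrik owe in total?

Ridgeside Shire, 1 January – 18 June 2034: 169 days → $35500 × 2.25% × 169/365 = $369.8322
Fairview Region, 19 June – 31 December 2034: 196 days → $35500 × 3.95% × 196/365 = $752.9890
Total = $1122.8212

$1122.82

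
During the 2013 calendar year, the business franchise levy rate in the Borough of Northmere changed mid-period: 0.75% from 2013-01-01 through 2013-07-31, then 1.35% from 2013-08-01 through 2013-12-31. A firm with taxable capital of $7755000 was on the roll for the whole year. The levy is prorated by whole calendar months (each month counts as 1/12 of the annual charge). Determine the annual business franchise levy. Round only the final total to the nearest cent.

$77550.00

2013-01-01 to 2013-07-31: 7 months at 0.75% → $7755000 × 0.75% × 7/12 = $33928.1250
2013-08-01 to 2013-12-31: 5 months at 1.35% → $7755000 × 1.35% × 5/12 = $43621.8750
Total = $77550.0000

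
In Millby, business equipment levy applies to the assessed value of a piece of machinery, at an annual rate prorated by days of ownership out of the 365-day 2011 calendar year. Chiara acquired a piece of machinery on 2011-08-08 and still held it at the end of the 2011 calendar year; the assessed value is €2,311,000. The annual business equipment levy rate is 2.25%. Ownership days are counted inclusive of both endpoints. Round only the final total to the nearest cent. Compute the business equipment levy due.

€20,799.00

Days held (2011-08-08 to 2011-12-31): 146 out of 365
Tax = €2,311,000 × 2.25% × 146/365 = €20,799.0000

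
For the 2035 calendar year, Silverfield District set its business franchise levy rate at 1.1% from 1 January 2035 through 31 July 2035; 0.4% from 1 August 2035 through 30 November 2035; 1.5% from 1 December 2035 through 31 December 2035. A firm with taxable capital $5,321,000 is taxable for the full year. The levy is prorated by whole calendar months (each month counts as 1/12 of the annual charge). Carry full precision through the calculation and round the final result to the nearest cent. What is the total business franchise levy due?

$47,889.00

1 January – 31 July 2035: 7 months at 1.1% → $5,321,000 × 1.1% × 7/12 = $34,143.0833
1 August – 30 November 2035: 4 months at 0.4% → $5,321,000 × 0.4% × 4/12 = $7,094.6667
1 December – 31 December 2035: 1 month at 1.5% → $5,321,000 × 1.5% × 1/12 = $6,651.2500
Total = $47,889.0000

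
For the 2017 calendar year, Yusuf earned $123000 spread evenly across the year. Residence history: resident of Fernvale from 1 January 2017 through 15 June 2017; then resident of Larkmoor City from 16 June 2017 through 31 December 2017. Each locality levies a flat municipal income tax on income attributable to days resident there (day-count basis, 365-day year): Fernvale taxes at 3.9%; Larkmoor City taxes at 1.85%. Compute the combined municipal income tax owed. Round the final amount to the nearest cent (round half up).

Fernvale, 1 January – 15 June 2017: 166 days → $123000 × 3.9% × 166/365 = $2181.6493
Larkmoor City, 16 June – 31 December 2017: 199 days → $123000 × 1.85% × 199/365 = $1240.6151
Total = $3422.2644

$3422.26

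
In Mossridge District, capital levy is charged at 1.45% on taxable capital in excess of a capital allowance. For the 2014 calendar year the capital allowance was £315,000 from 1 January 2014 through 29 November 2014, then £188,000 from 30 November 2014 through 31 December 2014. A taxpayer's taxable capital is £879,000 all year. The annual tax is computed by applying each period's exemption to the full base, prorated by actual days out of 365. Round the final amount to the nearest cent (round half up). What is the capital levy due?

1 January – 29 November 2014: 333 days, exemption £315,000 → (£879,000 − £315,000) × 1.45% × 333/365 = £7,461.0247
30 November – 31 December 2014: 32 days, exemption £188,000 → (£879,000 − £188,000) × 1.45% × 32/365 = £878.4219
Total = £8,339.4466

£8,339.45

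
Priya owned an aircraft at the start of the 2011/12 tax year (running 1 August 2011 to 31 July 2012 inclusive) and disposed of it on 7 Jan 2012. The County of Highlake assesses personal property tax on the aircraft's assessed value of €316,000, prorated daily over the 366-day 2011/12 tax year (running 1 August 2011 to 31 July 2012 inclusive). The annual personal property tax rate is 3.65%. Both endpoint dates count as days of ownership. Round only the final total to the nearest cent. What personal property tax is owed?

€5,042.19

Days held (1 Aug 2011 – 7 Jan 2012): 160 out of 366
Tax = €316,000 × 3.65% × 160/366 = €5,042.1858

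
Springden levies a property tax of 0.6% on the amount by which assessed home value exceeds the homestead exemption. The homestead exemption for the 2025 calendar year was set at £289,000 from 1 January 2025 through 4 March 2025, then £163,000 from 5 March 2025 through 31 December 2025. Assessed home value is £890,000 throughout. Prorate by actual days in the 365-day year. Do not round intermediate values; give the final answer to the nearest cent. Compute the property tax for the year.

1 January – 4 March 2025: 63 days, exemption £289,000 → (£890,000 − £289,000) × 0.6% × 63/365 = £622.4055
5 March – 31 December 2025: 302 days, exemption £163,000 → (£890,000 − £163,000) × 0.6% × 302/365 = £3,609.1068
Total = £4,231.5123

£4,231.51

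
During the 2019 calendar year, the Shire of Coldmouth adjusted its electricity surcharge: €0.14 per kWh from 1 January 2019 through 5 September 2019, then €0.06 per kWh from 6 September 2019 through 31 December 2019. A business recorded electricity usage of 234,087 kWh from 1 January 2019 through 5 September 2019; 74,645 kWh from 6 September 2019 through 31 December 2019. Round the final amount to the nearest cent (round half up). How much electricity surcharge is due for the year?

1 January – 5 September 2019: 234,087 kWh at €0.14/kWh → €32,772.18
6 September – 31 December 2019: 74,645 kWh at €0.06/kWh → €4,478.70

€37,250.88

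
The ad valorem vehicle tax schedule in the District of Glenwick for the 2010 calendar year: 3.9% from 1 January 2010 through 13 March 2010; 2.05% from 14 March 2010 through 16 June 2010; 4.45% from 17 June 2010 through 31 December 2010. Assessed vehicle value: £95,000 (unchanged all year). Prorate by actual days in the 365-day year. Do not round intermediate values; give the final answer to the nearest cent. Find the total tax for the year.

1 January – 13 March 2010: 72 days at 3.9% → £95,000 × 3.9% × 72/365 = £730.8493
14 March – 16 June 2010: 95 days at 2.05% → £95,000 × 2.05% × 95/365 = £506.8836
17 June – 31 December 2010: 198 days at 4.45% → £95,000 × 4.45% × 198/365 = £2,293.2740
Total = £3,531.0068

£3,531.01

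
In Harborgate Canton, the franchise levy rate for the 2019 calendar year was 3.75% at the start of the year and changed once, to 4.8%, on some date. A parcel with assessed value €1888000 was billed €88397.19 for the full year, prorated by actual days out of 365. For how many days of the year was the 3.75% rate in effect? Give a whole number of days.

Let d = days at the first rate; then 365 − d days at the second rate.
€1888000 × [3.75%·d + 4.8%·(365−d)] / 365 = €88397.19
Solving gives d = 41, so the new rate took effect on 11 February 2019.

41 days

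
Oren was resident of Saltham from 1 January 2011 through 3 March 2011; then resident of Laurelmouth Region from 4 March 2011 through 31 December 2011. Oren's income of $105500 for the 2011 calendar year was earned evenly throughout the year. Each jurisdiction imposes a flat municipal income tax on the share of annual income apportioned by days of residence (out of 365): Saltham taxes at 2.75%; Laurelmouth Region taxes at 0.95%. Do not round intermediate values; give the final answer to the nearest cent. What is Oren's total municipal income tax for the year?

$1324.82

Saltham, 1 January – 3 March 2011: 62 days → $105500 × 2.75% × 62/365 = $492.8151
Laurelmouth Region, 4 March – 31 December 2011: 303 days → $105500 × 0.95% × 303/365 = $832.0048
Total = $1324.8199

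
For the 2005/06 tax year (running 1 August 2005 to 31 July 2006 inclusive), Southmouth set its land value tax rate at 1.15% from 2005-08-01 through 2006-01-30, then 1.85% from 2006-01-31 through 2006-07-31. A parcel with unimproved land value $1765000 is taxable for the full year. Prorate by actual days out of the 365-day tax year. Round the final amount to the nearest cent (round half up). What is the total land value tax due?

$26458.08

2005-08-01 to 2006-01-30: 183 days at 1.15% → $1765000 × 1.15% × 183/365 = $10176.5548
2006-01-31 to 2006-07-31: 182 days at 1.85% → $1765000 × 1.85% × 182/365 = $16281.5205
Total = $26458.0753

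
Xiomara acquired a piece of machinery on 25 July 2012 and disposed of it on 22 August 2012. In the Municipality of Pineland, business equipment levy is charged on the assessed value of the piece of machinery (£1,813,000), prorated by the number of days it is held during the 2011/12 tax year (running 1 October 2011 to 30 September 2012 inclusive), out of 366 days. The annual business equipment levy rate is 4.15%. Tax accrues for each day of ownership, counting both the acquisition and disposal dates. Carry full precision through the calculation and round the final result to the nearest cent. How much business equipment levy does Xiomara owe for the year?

Days held (25 July – 22 August 2012): 29 out of 366
Tax = £1,813,000 × 4.15% × 29/366 = £5,961.5997

£5,961.60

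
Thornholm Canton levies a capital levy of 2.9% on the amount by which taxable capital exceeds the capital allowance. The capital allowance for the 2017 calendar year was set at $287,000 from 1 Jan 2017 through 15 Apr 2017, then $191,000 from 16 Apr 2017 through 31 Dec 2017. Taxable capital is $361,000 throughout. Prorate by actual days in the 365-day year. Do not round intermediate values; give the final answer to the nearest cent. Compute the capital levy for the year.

$4,129.12

1 Jan – 15 Apr 2017: 105 days, exemption $287,000 → ($361,000 − $287,000) × 2.9% × 105/365 = $617.3425
16 Apr – 31 Dec 2017: 260 days, exemption $191,000 → ($361,000 − $191,000) × 2.9% × 260/365 = $3,511.7808
Total = $4,129.1233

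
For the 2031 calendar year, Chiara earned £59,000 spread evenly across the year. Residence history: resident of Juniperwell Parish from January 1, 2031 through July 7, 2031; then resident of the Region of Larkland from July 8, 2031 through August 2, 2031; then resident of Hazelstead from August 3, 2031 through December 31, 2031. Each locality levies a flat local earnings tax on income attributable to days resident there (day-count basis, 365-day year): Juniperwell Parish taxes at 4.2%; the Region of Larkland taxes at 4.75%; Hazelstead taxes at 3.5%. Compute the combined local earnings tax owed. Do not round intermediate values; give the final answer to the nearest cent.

£2,330.26

Juniperwell Parish, January 1 – July 7, 2031: 188 days → £59,000 × 4.2% × 188/365 = £1,276.3397
The Region of Larkland, July 8 – August 2, 2031: 26 days → £59,000 × 4.75% × 26/365 = £199.6301
Hazelstead, August 3 – December 31, 2031: 151 days → £59,000 × 3.5% × 151/365 = £854.2877
Total = £2,330.2575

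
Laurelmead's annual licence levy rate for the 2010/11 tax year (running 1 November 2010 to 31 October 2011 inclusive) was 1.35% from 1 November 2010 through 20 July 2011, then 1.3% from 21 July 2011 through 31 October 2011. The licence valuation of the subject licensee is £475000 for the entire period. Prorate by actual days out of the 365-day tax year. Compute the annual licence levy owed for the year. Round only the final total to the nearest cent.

1 November 2010 – 20 July 2011: 262 days at 1.35% → £475000 × 1.35% × 262/365 = £4602.9452
21 July – 31 October 2011: 103 days at 1.3% → £475000 × 1.3% × 103/365 = £1742.5342
Total = £6345.4795

£6345.48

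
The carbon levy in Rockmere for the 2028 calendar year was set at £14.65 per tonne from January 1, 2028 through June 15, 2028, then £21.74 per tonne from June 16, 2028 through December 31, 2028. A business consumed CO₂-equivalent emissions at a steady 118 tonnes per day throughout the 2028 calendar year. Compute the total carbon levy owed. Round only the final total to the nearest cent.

£799,191.58

January 1 – June 15, 2028: 167 days × 118 tonnes/day = 19,706 tonnes at £14.65/tonne → £288,692.90
June 16 – December 31, 2028: 199 days × 118 tonnes/day = 23,482 tonnes at £21.74/tonne → £510,498.68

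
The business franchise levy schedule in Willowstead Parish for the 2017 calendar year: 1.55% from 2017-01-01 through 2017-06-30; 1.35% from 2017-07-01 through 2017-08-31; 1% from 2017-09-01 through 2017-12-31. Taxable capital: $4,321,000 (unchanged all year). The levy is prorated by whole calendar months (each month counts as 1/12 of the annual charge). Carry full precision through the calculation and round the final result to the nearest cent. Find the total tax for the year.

2017-01-01 to 2017-06-30: 6 months at 1.55% → $4,321,000 × 1.55% × 6/12 = $33,487.7500
2017-07-01 to 2017-08-31: 2 months at 1.35% → $4,321,000 × 1.35% × 2/12 = $9,722.2500
2017-09-01 to 2017-12-31: 4 months at 1% → $4,321,000 × 1% × 4/12 = $14,403.3333
Total = $57,613.3333

$57,613.33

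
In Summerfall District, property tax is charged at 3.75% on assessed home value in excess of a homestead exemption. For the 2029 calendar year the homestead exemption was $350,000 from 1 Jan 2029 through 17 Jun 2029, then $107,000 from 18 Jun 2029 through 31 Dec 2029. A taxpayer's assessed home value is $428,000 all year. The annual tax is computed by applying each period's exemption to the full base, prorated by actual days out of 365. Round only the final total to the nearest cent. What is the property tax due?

$7,843.25

1 Jan – 17 Jun 2029: 168 days, exemption $350,000 → ($428,000 − $350,000) × 3.75% × 168/365 = $1,346.3014
18 Jun – 31 Dec 2029: 197 days, exemption $107,000 → ($428,000 − $107,000) × 3.75% × 197/365 = $6,496.9521
Total = $7,843.2534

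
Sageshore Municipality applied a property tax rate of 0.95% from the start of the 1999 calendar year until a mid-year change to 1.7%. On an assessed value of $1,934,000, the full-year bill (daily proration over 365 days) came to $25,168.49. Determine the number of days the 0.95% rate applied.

194 days

Let d = days at the first rate; then 365 − d days at the second rate.
$1,934,000 × [0.95%·d + 1.7%·(365−d)] / 365 = $25,168.49
Solving gives d = 194, so the new rate took effect on 14 Jul 1999.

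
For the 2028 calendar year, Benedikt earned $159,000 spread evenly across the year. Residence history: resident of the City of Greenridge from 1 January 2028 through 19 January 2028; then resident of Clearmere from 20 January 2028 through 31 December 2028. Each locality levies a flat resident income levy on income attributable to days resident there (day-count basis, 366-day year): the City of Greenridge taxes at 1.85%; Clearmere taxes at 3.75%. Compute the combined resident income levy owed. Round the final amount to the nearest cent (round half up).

$5,805.67

The City of Greenridge, 1 January – 19 January 2028: 19 days → $159,000 × 1.85% × 19/366 = $152.7008
Clearmere, 20 January – 31 December 2028: 347 days → $159,000 × 3.75% × 347/366 = $5,652.9713
Total = $5,805.6721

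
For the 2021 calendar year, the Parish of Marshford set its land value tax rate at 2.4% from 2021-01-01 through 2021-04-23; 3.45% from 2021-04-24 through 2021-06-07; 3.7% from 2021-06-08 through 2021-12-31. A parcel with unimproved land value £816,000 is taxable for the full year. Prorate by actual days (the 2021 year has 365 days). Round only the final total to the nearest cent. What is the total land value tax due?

2021-01-01 to 2021-04-23: 113 days at 2.4% → £816,000 × 2.4% × 113/365 = £6,062.9918
2021-04-24 to 2021-06-07: 45 days at 3.45% → £816,000 × 3.45% × 45/365 = £3,470.7945
2021-06-08 to 2021-12-31: 207 days at 3.7% → £816,000 × 3.7% × 207/365 = £17,122.5863
Total = £26,656.3726

£26,656.37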